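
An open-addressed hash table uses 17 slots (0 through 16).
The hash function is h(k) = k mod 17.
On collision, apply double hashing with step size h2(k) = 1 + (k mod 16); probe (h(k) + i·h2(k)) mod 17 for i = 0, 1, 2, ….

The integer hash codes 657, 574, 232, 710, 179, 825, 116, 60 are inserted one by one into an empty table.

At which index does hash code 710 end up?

10

657 hashes to 11; slot 11 is free => place at 11.
574 hashes to 13; slot 13 is free => place at 13.
232 hashes to 11, h2=9; 11 taken => place at 3.
710 hashes to 13, h2=7; 13,3 taken => place at 10.
179 hashes to 9; slot 9 is free => place at 9.
825 hashes to 9, h2=10; 9 taken => place at 2.
116 hashes to 14; slot 14 is free => place at 14.
60 hashes to 9, h2=13; 9 taken => place at 5.
Table: [∅, ∅, 825, 232, ∅, 60, ∅, ∅, ∅, 179, 710, 657, ∅, 574, 116, ∅, ∅]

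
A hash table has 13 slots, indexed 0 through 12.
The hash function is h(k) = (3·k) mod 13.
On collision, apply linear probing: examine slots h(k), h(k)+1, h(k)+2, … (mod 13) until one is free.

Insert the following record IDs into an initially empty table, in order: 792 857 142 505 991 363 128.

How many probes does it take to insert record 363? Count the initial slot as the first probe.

Insert 792: h=10, slot 10 empty => index 10.
Insert 857: h=10, slot 10 occupied => index 11.
Insert 142: h=10, slots 10,11 occupied => index 12.
Insert 505: h=7, slot 7 empty => index 7.
Insert 991: h=9, slot 9 empty => index 9.
Insert 363: h=10, slots 10,11,12 occupied => index 0.
Insert 128: h=7, slot 7 occupied => index 8.
Table: [363, —, —, —, —, —, —, 505, 128, 991, 792, 857, 142]

4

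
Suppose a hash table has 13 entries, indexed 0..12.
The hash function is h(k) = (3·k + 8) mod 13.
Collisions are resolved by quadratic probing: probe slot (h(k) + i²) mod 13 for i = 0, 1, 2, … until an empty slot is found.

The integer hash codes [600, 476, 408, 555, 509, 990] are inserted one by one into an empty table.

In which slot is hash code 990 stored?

600: h=1 -> slot 1
476: h=6 -> slot 6
408: h=10 -> slot 10
555: h=9 -> slot 9
509: h=1, probe 1,2 -> slot 2
990: h=1, probe 1,2,5 -> slot 5
Table: [—, 600, 509, —, —, 990, 476, —, —, 555, 408, —, —]

5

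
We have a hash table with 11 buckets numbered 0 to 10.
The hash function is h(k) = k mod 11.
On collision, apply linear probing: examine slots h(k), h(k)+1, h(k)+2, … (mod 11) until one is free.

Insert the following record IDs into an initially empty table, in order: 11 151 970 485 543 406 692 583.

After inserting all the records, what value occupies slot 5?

583

11: h=0 → slot 0
151: h=8 → slot 8
970: h=2 → slot 2
485: h=1 → slot 1
543: h=4 → slot 4
406: h=10 → slot 10
692: h=10, probe 10,0,1,2,3 → slot 3
583: h=0, probe 0,1,2,3,4,5 → slot 5
Table: [11, 485, 970, 692, 543, 583, ., ., 151, ., 406]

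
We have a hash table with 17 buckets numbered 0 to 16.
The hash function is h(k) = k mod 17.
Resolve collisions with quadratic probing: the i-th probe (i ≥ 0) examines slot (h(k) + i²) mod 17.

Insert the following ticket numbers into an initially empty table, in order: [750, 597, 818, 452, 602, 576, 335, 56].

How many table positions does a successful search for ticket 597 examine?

750 hashes to 2; slot 2 is free → place at 2.
597 hashes to 2; 2 taken → place at 3.
818 hashes to 2; 2,3 taken → place at 6.
452 hashes to 10; slot 10 is free → place at 10.
602 hashes to 7; slot 7 is free → place at 7.
576 hashes to 15; slot 15 is free → place at 15.
335 hashes to 12; slot 12 is free → place at 12.
56 hashes to 5; slot 5 is free → place at 5.
Table: [., ., 750, 597, ., 56, 818, 602, ., ., 452, ., 335, ., ., 576, .]
Lookup 597: h=2, probe 2,3 → found at 3.

2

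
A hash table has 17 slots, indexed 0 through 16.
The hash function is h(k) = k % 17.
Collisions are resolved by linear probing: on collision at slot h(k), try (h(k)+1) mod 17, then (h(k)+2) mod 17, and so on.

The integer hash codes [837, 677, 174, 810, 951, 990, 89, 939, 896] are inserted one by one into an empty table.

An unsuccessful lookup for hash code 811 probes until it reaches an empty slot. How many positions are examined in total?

2

837: h=4 => slot 4
677: h=14 => slot 14
174: h=4, probe 4,5 => slot 5
810: h=11 => slot 11
951: h=16 => slot 16
990: h=4, probe 4,5,6 => slot 6
89: h=4, probe 4,5,6,7 => slot 7
939: h=4, probe 4,5,6,7,8 => slot 8
896: h=12 => slot 12
Table: [., ., ., ., 837, 174, 990, 89, 939, ., ., 810, 896, ., 677, ., 951]
Lookup 811: h=12, probe 12,13 → slot 13 empty, not found.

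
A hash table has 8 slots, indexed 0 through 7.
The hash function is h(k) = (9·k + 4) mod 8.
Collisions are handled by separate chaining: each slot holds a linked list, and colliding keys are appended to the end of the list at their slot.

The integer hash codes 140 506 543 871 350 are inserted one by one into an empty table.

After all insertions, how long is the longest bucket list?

2

Insert 140: h=0, bucket 0 empty -> new chain.
Insert 506: h=6, bucket 6 empty -> new chain.
Insert 543: h=3, bucket 3 empty -> new chain.
Insert 871: h=3, bucket 3 nonempty -> append to chain.
Insert 350: h=2, bucket 2 empty -> new chain.
Final buckets:
0: 140
1: .
2: 350
3: 543 -> 871
4: .
5: .
6: 506
7: .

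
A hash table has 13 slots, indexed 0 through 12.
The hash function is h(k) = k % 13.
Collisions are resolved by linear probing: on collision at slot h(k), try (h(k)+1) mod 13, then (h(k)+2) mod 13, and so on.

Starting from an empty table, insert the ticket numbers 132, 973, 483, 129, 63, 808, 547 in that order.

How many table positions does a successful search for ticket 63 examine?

132 hashes to 2; slot 2 is free => place at 2.
973 hashes to 11; slot 11 is free => place at 11.
483 hashes to 2; 2 taken => place at 3.
129 hashes to 12; slot 12 is free => place at 12.
63 hashes to 11; 11,12 taken => place at 0.
808 hashes to 2; 2,3 taken => place at 4.
547 hashes to 1; slot 1 is free => place at 1.
Table: [63, 547, 132, 483, 808, _, _, _, _, _, _, 973, 129]
Lookup 63: h=11, probe 11,12,0 → found at 0.

3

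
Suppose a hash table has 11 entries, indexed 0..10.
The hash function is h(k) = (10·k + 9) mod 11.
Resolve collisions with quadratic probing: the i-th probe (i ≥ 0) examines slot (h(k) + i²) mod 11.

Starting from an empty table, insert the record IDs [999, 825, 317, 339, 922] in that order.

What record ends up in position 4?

339

999 hashes to 0; slot 0 is free → place at 0.
825 hashes to 9; slot 9 is free → place at 9.
317 hashes to 0; 0 taken → place at 1.
339 hashes to 0; 0,1 taken → place at 4.
922 hashes to 0; 0,1,4,9 taken → place at 5.
Table: [999, 317, ., ., 339, 922, ., ., ., 825, .]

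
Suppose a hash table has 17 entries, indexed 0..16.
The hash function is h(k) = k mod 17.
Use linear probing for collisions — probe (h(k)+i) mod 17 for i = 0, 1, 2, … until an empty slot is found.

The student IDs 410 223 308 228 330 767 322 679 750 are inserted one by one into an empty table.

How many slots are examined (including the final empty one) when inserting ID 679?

410: h=2 => slot 2
223: h=2, probe 2,3 => slot 3
308: h=2, probe 2,3,4 => slot 4
228: h=7 => slot 7
330: h=7, probe 7,8 => slot 8
767: h=2, probe 2,3,4,5 => slot 5
322: h=16 => slot 16
679: h=16, probe 16,0 => slot 0
750: h=2, probe 2,3,4,5,6 => slot 6
Table: [679, ., 410, 223, 308, 767, 750, 228, 330, ., ., ., ., ., ., ., 322]

2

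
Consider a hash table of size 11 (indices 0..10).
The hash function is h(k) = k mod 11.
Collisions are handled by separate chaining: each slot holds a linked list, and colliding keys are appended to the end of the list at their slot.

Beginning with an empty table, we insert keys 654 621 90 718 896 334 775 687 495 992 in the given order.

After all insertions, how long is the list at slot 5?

5

Insert 654: h=5, bucket 5 empty -> new chain.
Insert 621: h=5, bucket 5 nonempty -> append to chain.
Insert 90: h=2, bucket 2 empty -> new chain.
Insert 718: h=3, bucket 3 empty -> new chain.
Insert 896: h=5, bucket 5 nonempty -> append to chain.
Insert 334: h=4, bucket 4 empty -> new chain.
Insert 775: h=5, bucket 5 nonempty -> append to chain.
Insert 687: h=5, bucket 5 nonempty -> append to chain.
Insert 495: h=0, bucket 0 empty -> new chain.
Insert 992: h=2, bucket 2 nonempty -> append to chain.
Final buckets:
0: 495
1: .
2: 90 -> 992
3: 718
4: 334
5: 654 -> 621 -> 896 -> 775 -> 687
6: .
7: .
8: .
9: .
10: .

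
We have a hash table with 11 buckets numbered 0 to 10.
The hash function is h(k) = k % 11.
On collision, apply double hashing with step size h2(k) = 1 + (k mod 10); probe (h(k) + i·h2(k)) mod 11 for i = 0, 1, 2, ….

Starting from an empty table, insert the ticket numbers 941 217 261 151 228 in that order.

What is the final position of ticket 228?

941: h=6 -> slot 6
217: h=8 -> slot 8
261: h=8, h2=2, probe 8,10 -> slot 10
151: h=8, h2=2, probe 8,10,1 -> slot 1
228: h=8, h2=9, probe 8,6,4 -> slot 4
Table: [∅, 151, ∅, ∅, 228, ∅, 941, ∅, 217, ∅, 261]

4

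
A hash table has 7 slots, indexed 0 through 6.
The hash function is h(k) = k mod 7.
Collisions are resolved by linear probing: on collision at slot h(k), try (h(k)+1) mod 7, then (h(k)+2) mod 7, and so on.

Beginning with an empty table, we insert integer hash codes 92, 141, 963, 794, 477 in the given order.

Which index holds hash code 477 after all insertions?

5

92 hashes to 1; slot 1 is free -> place at 1.
141 hashes to 1; 1 taken -> place at 2.
963 hashes to 4; slot 4 is free -> place at 4.
794 hashes to 3; slot 3 is free -> place at 3.
477 hashes to 1; 1,2,3,4 taken -> place at 5.
Table: [—, 92, 141, 794, 963, 477, —]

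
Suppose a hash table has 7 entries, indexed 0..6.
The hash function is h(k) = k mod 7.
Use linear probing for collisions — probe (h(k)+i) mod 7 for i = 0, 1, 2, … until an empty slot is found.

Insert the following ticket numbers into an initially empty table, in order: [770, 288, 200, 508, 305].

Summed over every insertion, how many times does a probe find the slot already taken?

3

770: h=0 => slot 0
288: h=1 => slot 1
200: h=4 => slot 4
508: h=4, probe 4,5 => slot 5
305: h=4, probe 4,5,6 => slot 6
Table: [770, 288, —, —, 200, 508, 305]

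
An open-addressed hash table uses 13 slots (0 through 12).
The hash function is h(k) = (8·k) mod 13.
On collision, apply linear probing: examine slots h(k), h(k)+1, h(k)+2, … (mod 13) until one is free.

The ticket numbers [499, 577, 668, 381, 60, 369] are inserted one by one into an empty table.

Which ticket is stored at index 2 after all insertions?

Insert 499: h=1, slot 1 empty → index 1.
Insert 577: h=1, slot 1 occupied → index 2.
Insert 668: h=1, slots 1,2 occupied → index 3.
Insert 381: h=6, slot 6 empty → index 6.
Insert 60: h=12, slot 12 empty → index 12.
Insert 369: h=1, slots 1,2,3 occupied → index 4.
Table: [-, 499, 577, 668, 369, -, 381, -, -, -, -, -, 60]

577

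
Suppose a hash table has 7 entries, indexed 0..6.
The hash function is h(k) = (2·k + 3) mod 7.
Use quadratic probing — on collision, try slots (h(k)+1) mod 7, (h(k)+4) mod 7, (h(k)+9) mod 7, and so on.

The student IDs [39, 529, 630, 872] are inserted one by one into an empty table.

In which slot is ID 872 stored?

39 hashes to 4; slot 4 is free -> place at 4.
529 hashes to 4; 4 taken -> place at 5.
630 hashes to 3; slot 3 is free -> place at 3.
872 hashes to 4; 4,5 taken -> place at 1.
Table: [., 872, ., 630, 39, 529, .]

1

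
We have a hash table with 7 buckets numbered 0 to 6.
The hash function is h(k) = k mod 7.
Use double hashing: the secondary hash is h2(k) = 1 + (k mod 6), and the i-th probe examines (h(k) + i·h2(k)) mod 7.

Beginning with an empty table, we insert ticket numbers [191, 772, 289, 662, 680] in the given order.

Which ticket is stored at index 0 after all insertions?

772

191 hashes to 2; slot 2 is free → place at 2.
772 hashes to 2, h2=5; 2 taken → place at 0.
289 hashes to 2, h2=2; 2 taken → place at 4.
662 hashes to 4, h2=3; 4,0 taken → place at 3.
680 hashes to 1; slot 1 is free → place at 1.
Table: [772, 680, 191, 662, 289, ∅, ∅]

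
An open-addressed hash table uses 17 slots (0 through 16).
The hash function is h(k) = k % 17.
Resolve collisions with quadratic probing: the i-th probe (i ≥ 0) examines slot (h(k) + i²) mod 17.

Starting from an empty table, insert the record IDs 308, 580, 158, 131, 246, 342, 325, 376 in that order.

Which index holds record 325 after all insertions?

11

308 hashes to 2; slot 2 is free → place at 2.
580 hashes to 2; 2 taken → place at 3.
158 hashes to 5; slot 5 is free → place at 5.
131 hashes to 12; slot 12 is free → place at 12.
246 hashes to 8; slot 8 is free → place at 8.
342 hashes to 2; 2,3 taken → place at 6.
325 hashes to 2; 2,3,6 taken → place at 11.
376 hashes to 2; 2,3,6,11 taken → place at 1.
Table: [_, 376, 308, 580, _, 158, 342, _, 246, _, _, 325, 131, _, _, _, _]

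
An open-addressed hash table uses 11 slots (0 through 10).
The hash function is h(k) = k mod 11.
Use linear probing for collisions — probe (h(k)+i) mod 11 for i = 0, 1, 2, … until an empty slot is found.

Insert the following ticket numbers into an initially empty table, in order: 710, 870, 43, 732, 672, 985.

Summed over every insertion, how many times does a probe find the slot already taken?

4

710: h=6 → slot 6
870: h=1 → slot 1
43: h=10 → slot 10
732: h=6, probe 6,7 → slot 7
672: h=1, probe 1,2 → slot 2
985: h=6, probe 6,7,8 → slot 8
Table: [—, 870, 672, —, —, —, 710, 732, 985, —, 43]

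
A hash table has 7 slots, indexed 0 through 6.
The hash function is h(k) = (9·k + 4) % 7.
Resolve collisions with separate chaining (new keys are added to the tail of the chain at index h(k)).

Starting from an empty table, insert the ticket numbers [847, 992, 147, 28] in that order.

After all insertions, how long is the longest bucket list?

Insert 847: h=4, bucket 4 empty -> new chain.
Insert 992: h=0, bucket 0 empty -> new chain.
Insert 147: h=4, bucket 4 nonempty -> append to chain.
Insert 28: h=4, bucket 4 nonempty -> append to chain.
Final buckets:
0: 992
1: _
2: _
3: _
4: 847 -> 147 -> 28
5: _
6: _

3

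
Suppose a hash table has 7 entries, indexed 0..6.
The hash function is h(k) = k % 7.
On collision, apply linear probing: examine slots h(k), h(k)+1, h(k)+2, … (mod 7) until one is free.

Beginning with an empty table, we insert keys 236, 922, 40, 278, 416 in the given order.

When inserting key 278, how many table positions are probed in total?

4

236: h=5 → slot 5
922: h=5, probe 5,6 → slot 6
40: h=5, probe 5,6,0 → slot 0
278: h=5, probe 5,6,0,1 → slot 1
416: h=3 → slot 3
Table: [40, 278, ., 416, ., 236, 922]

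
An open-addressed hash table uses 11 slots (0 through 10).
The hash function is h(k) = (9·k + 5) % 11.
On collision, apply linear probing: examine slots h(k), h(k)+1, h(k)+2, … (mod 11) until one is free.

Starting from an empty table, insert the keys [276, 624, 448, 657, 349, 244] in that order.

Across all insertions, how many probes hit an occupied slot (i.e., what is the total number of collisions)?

11

276 hashes to 3; slot 3 is free => place at 3.
624 hashes to 0; slot 0 is free => place at 0.
448 hashes to 0; 0 taken => place at 1.
657 hashes to 0; 0,1 taken => place at 2.
349 hashes to 0; 0,1,2,3 taken => place at 4.
244 hashes to 1; 1,2,3,4 taken => place at 5.
Table: [624, 448, 657, 276, 349, 244, —, —, —, —, —]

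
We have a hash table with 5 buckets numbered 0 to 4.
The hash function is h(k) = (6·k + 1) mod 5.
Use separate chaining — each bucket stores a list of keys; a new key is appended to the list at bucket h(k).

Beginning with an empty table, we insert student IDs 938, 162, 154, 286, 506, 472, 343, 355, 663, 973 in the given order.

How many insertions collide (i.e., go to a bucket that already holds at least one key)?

Insert 938: h=4, bucket 4 empty -> new chain.
Insert 162: h=3, bucket 3 empty -> new chain.
Insert 154: h=0, bucket 0 empty -> new chain.
Insert 286: h=2, bucket 2 empty -> new chain.
Insert 506: h=2, bucket 2 nonempty -> append to chain.
Insert 472: h=3, bucket 3 nonempty -> append to chain.
Insert 343: h=4, bucket 4 nonempty -> append to chain.
Insert 355: h=1, bucket 1 empty -> new chain.
Insert 663: h=4, bucket 4 nonempty -> append to chain.
Insert 973: h=4, bucket 4 nonempty -> append to chain.
Final buckets:
0: 154
1: 355
2: 286 -> 506
3: 162 -> 472
4: 938 -> 343 -> 663 -> 973

5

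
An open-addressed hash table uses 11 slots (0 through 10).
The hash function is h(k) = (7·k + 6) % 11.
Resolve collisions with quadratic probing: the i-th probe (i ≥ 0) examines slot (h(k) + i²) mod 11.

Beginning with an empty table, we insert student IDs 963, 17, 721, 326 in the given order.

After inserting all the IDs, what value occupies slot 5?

963: h=4 -> slot 4
17: h=4, probe 4,5 -> slot 5
721: h=4, probe 4,5,8 -> slot 8
326: h=0 -> slot 0
Table: [326, _, _, _, 963, 17, _, _, 721, _, _]

17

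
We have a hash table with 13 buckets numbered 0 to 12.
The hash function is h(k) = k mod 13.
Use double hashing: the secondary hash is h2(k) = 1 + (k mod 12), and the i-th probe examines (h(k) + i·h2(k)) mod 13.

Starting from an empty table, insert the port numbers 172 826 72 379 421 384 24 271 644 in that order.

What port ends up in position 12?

172: h=3 => slot 3
826: h=7 => slot 7
72: h=7, h2=1, probe 7,8 => slot 8
379: h=2 => slot 2
421: h=5 => slot 5
384: h=7, h2=1, probe 7,8,9 => slot 9
24: h=11 => slot 11
271: h=11, h2=8, probe 11,6 => slot 6
644: h=7, h2=9, probe 7,3,12 => slot 12
Table: [., ., 379, 172, ., 421, 271, 826, 72, 384, ., 24, 644]

644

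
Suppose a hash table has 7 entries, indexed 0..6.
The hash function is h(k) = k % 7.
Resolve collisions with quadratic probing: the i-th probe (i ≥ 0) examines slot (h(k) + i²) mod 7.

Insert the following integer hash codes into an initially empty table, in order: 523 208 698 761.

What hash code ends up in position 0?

761

523: h=5 -> slot 5
208: h=5, probe 5,6 -> slot 6
698: h=5, probe 5,6,2 -> slot 2
761: h=5, probe 5,6,2,0 -> slot 0
Table: [761, -, 698, -, -, 523, 208]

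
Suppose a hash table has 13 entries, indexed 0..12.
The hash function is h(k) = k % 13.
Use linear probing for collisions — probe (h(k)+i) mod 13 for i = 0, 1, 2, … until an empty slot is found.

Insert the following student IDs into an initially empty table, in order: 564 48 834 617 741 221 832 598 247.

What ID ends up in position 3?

832

564 hashes to 5; slot 5 is free → place at 5.
48 hashes to 9; slot 9 is free → place at 9.
834 hashes to 2; slot 2 is free → place at 2.
617 hashes to 6; slot 6 is free → place at 6.
741 hashes to 0; slot 0 is free → place at 0.
221 hashes to 0; 0 taken → place at 1.
832 hashes to 0; 0,1,2 taken → place at 3.
598 hashes to 0; 0,1,2,3 taken → place at 4.
247 hashes to 0; 0,1,2,3,4,5,6 taken → place at 7.
Table: [741, 221, 834, 832, 598, 564, 617, 247, _, 48, _, _, _]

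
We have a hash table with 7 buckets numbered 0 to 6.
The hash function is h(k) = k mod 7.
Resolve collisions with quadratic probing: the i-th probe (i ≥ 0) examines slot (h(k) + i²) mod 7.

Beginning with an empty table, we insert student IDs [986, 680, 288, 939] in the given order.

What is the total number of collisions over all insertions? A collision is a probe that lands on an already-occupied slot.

3

986 hashes to 6; slot 6 is free → place at 6.
680 hashes to 1; slot 1 is free → place at 1.
288 hashes to 1; 1 taken → place at 2.
939 hashes to 1; 1,2 taken → place at 5.
Table: [_, 680, 288, _, _, 939, 986]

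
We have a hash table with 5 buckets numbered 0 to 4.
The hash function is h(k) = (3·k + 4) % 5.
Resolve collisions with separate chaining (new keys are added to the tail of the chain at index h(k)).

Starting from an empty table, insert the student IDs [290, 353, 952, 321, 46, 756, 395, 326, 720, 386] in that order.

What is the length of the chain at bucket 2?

290 → bucket 4
353 → bucket 3
952 → bucket 0
321 → bucket 2
46 → bucket 2 (collision)
756 → bucket 2 (collision)
395 → bucket 4 (collision)
326 → bucket 2 (collision)
720 → bucket 4 (collision)
386 → bucket 2 (collision)
Final buckets:
0: 952
1: -
2: 321 -> 46 -> 756 -> 326 -> 386
3: 353
4: 290 -> 395 -> 720

5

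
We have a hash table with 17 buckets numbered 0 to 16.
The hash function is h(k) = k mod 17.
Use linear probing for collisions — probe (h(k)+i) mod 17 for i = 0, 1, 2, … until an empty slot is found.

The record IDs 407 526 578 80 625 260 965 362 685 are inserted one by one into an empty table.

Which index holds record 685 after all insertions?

407 hashes to 16; slot 16 is free → place at 16.
526 hashes to 16; 16 taken → place at 0.
578 hashes to 0; 0 taken → place at 1.
80 hashes to 12; slot 12 is free → place at 12.
625 hashes to 13; slot 13 is free → place at 13.
260 hashes to 5; slot 5 is free → place at 5.
965 hashes to 13; 13 taken → place at 14.
362 hashes to 5; 5 taken → place at 6.
685 hashes to 5; 5,6 taken → place at 7.
Table: [526, 578, ., ., ., 260, 362, 685, ., ., ., ., 80, 625, 965, ., 407]

7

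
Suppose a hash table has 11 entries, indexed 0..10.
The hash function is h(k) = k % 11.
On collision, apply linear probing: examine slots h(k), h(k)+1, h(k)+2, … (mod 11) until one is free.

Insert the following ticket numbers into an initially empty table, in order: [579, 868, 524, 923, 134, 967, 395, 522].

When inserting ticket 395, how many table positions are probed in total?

5

579: h=7 → slot 7
868: h=10 → slot 10
524: h=7, probe 7,8 → slot 8
923: h=10, probe 10,0 → slot 0
134: h=2 → slot 2
967: h=10, probe 10,0,1 → slot 1
395: h=10, probe 10,0,1,2,3 → slot 3
522: h=5 → slot 5
Table: [923, 967, 134, 395, —, 522, —, 579, 524, —, 868]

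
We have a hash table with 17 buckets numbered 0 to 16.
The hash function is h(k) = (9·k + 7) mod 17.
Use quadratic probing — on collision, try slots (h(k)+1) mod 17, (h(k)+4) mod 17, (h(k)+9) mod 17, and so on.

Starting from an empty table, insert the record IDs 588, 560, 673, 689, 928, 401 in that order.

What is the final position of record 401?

4

Insert 588: h=12, slot 12 empty → index 12.
Insert 560: h=15, slot 15 empty → index 15.
Insert 673: h=12, slot 12 occupied → index 13.
Insert 689: h=3, slot 3 empty → index 3.
Insert 928: h=12, slots 12,13 occupied → index 16.
Insert 401: h=12, slots 12,13,16 occupied → index 4.
Table: [—, —, —, 689, 401, —, —, —, —, —, —, —, 588, 673, —, 560, 928]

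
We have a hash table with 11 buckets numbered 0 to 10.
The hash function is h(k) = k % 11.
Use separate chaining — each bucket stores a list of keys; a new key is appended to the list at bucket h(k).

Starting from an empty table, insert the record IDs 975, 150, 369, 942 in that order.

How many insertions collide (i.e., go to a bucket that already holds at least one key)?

2

Insert 975: h=7, bucket 7 empty -> new chain.
Insert 150: h=7, bucket 7 nonempty -> append to chain.
Insert 369: h=6, bucket 6 empty -> new chain.
Insert 942: h=7, bucket 7 nonempty -> append to chain.
Final buckets:
0: —
1: —
2: —
3: —
4: —
5: —
6: 369
7: 975 -> 150 -> 942
8: —
9: —
10: —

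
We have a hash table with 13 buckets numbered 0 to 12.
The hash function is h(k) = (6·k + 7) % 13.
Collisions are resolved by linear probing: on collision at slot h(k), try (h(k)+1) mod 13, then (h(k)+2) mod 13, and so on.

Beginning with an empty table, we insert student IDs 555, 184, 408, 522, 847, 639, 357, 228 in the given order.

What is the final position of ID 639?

Insert 555: h=9, slot 9 empty -> index 9.
Insert 184: h=6, slot 6 empty -> index 6.
Insert 408: h=11, slot 11 empty -> index 11.
Insert 522: h=6, slot 6 occupied -> index 7.
Insert 847: h=6, slots 6,7 occupied -> index 8.
Insert 639: h=6, slots 6,7,8,9 occupied -> index 10.
Insert 357: h=4, slot 4 empty -> index 4.
Insert 228: h=10, slots 10,11 occupied -> index 12.
Table: [—, —, —, —, 357, —, 184, 522, 847, 555, 639, 408, 228]

10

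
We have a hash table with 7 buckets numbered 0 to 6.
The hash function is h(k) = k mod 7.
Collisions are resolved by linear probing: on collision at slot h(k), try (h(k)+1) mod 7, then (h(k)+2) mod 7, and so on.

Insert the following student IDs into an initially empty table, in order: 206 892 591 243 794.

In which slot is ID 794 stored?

206 hashes to 3; slot 3 is free => place at 3.
892 hashes to 3; 3 taken => place at 4.
591 hashes to 3; 3,4 taken => place at 5.
243 hashes to 5; 5 taken => place at 6.
794 hashes to 3; 3,4,5,6 taken => place at 0.
Table: [794, ∅, ∅, 206, 892, 591, 243]

0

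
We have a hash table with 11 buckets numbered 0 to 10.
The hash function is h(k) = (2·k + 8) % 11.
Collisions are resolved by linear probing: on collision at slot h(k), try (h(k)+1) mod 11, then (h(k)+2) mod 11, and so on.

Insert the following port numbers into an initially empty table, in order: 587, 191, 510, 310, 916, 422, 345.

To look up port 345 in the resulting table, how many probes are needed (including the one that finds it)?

587 hashes to 5; slot 5 is free => place at 5.
191 hashes to 5; 5 taken => place at 6.
510 hashes to 5; 5,6 taken => place at 7.
310 hashes to 1; slot 1 is free => place at 1.
916 hashes to 3; slot 3 is free => place at 3.
422 hashes to 5; 5,6,7 taken => place at 8.
345 hashes to 5; 5,6,7,8 taken => place at 9.
Table: [-, 310, -, 916, -, 587, 191, 510, 422, 345, -]
Lookup 345: h=5, probe 5,6,7,8,9 → found at 9.

5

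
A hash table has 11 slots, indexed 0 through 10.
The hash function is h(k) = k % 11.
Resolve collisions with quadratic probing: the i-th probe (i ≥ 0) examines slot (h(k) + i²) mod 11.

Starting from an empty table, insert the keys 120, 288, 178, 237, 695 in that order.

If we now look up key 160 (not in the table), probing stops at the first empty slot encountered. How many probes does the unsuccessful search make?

2

120: h=10 => slot 10
288: h=2 => slot 2
178: h=2, probe 2,3 => slot 3
237: h=6 => slot 6
695: h=2, probe 2,3,6,0 => slot 0
Table: [695, —, 288, 178, —, —, 237, —, —, —, 120]
Lookup 160: h=6, probe 6,7 → slot 7 empty, not found.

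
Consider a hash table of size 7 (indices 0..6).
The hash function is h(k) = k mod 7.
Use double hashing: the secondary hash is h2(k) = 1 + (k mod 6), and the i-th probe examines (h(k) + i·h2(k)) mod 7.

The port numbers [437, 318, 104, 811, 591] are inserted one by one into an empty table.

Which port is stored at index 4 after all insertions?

437: h=3 -> slot 3
318: h=3, h2=1, probe 3,4 -> slot 4
104: h=6 -> slot 6
811: h=6, h2=2, probe 6,1 -> slot 1
591: h=3, h2=4, probe 3,0 -> slot 0
Table: [591, 811, _, 437, 318, _, 104]

318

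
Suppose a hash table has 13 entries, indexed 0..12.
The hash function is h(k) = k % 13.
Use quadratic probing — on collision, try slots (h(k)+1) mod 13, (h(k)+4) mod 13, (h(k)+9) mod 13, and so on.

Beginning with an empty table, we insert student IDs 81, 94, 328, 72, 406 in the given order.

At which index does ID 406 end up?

81 hashes to 3; slot 3 is free => place at 3.
94 hashes to 3; 3 taken => place at 4.
328 hashes to 3; 3,4 taken => place at 7.
72 hashes to 7; 7 taken => place at 8.
406 hashes to 3; 3,4,7 taken => place at 12.
Table: [—, —, —, 81, 94, —, —, 328, 72, —, —, —, 406]

12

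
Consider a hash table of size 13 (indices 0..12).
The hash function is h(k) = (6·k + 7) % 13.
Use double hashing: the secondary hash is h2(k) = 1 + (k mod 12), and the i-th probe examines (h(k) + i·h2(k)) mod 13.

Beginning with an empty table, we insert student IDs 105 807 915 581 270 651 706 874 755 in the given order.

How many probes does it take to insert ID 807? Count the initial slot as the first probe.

105 hashes to 0; slot 0 is free -> place at 0.
807 hashes to 0, h2=4; 0 taken -> place at 4.
915 hashes to 11; slot 11 is free -> place at 11.
581 hashes to 9; slot 9 is free -> place at 9.
270 hashes to 2; slot 2 is free -> place at 2.
651 hashes to 0, h2=4; 0,4 taken -> place at 8.
706 hashes to 5; slot 5 is free -> place at 5.
874 hashes to 12; slot 12 is free -> place at 12.
755 hashes to 0, h2=12; 0,12,11 taken -> place at 10.
Table: [105, —, 270, —, 807, 706, —, —, 651, 581, 755, 915, 874]

2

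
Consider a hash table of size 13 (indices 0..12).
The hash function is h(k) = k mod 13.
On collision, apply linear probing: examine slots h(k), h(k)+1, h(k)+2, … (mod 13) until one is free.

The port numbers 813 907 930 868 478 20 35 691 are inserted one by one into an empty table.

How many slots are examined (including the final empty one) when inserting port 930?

Insert 813: h=7, slot 7 empty => index 7.
Insert 907: h=10, slot 10 empty => index 10.
Insert 930: h=7, slot 7 occupied => index 8.
Insert 868: h=10, slot 10 occupied => index 11.
Insert 478: h=10, slots 10,11 occupied => index 12.
Insert 20: h=7, slots 7,8 occupied => index 9.
Insert 35: h=9, slots 9,10,11,12 occupied => index 0.
Insert 691: h=2, slot 2 empty => index 2.
Table: [35, ∅, 691, ∅, ∅, ∅, ∅, 813, 930, 20, 907, 868, 478]

2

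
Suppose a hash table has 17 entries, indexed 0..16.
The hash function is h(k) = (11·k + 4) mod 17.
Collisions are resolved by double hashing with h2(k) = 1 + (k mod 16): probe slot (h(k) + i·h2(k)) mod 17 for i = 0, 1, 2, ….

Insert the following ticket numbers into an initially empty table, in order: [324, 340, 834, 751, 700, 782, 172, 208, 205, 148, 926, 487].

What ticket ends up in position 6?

324 hashes to 15; slot 15 is free => place at 15.
340 hashes to 4; slot 4 is free => place at 4.
834 hashes to 15, h2=3; 15 taken => place at 1.
751 hashes to 3; slot 3 is free => place at 3.
700 hashes to 3, h2=13; 3 taken => place at 16.
782 hashes to 4, h2=15; 4 taken => place at 2.
172 hashes to 9; slot 9 is free => place at 9.
208 hashes to 14; slot 14 is free => place at 14.
205 hashes to 15, h2=14; 15 taken => place at 12.
148 hashes to 0; slot 0 is free => place at 0.
926 hashes to 7; slot 7 is free => place at 7.
487 hashes to 6; slot 6 is free => place at 6.
Table: [148, 834, 782, 751, 340, ∅, 487, 926, ∅, 172, ∅, ∅, 205, ∅, 208, 324, 700]

487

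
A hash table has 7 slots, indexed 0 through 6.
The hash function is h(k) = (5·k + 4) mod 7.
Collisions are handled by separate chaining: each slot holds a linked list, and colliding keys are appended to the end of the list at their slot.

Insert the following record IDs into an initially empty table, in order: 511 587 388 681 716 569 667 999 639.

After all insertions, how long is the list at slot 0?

Insert 511: h=4, bucket 4 empty -> new chain.
Insert 587: h=6, bucket 6 empty -> new chain.
Insert 388: h=5, bucket 5 empty -> new chain.
Insert 681: h=0, bucket 0 empty -> new chain.
Insert 716: h=0, bucket 0 nonempty -> append to chain.
Insert 569: h=0, bucket 0 nonempty -> append to chain.
Insert 667: h=0, bucket 0 nonempty -> append to chain.
Insert 999: h=1, bucket 1 empty -> new chain.
Insert 639: h=0, bucket 0 nonempty -> append to chain.
Final buckets:
0: 681 -> 716 -> 569 -> 667 -> 639
1: 999
2: -
3: -
4: 511
5: 388
6: 587

5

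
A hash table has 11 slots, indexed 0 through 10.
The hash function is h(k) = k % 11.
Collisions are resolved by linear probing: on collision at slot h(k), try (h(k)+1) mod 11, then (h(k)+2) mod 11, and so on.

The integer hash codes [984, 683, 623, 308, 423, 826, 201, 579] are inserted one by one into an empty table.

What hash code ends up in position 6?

423

984 hashes to 5; slot 5 is free -> place at 5.
683 hashes to 1; slot 1 is free -> place at 1.
623 hashes to 7; slot 7 is free -> place at 7.
308 hashes to 0; slot 0 is free -> place at 0.
423 hashes to 5; 5 taken -> place at 6.
826 hashes to 1; 1 taken -> place at 2.
201 hashes to 3; slot 3 is free -> place at 3.
579 hashes to 7; 7 taken -> place at 8.
Table: [308, 683, 826, 201, ∅, 984, 423, 623, 579, ∅, ∅]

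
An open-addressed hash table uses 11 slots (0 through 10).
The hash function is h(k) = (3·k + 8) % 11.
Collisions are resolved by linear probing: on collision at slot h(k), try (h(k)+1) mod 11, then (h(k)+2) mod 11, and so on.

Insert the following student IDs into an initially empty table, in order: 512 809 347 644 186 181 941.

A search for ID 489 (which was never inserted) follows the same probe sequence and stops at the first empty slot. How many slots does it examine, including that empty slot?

Insert 512: h=4, slot 4 empty -> index 4.
Insert 809: h=4, slot 4 occupied -> index 5.
Insert 347: h=4, slots 4,5 occupied -> index 6.
Insert 644: h=4, slots 4,5,6 occupied -> index 7.
Insert 186: h=5, slots 5,6,7 occupied -> index 8.
Insert 181: h=1, slot 1 empty -> index 1.
Insert 941: h=4, slots 4,5,6,7,8 occupied -> index 9.
Table: [_, 181, _, _, 512, 809, 347, 644, 186, 941, _]
Lookup 489: h=1, probe 1,2 → slot 2 empty, not found.

2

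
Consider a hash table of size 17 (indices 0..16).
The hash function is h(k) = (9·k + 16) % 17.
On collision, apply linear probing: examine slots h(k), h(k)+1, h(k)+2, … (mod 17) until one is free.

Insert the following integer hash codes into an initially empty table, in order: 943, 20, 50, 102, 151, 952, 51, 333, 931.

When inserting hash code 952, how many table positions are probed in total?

2

Insert 943: h=3, slot 3 empty -> index 3.
Insert 20: h=9, slot 9 empty -> index 9.
Insert 50: h=7, slot 7 empty -> index 7.
Insert 102: h=16, slot 16 empty -> index 16.
Insert 151: h=15, slot 15 empty -> index 15.
Insert 952: h=16, slot 16 occupied -> index 0.
Insert 51: h=16, slots 16,0 occupied -> index 1.
Insert 333: h=4, slot 4 empty -> index 4.
Insert 931: h=14, slot 14 empty -> index 14.
Table: [952, 51, —, 943, 333, —, —, 50, —, 20, —, —, —, —, 931, 151, 102]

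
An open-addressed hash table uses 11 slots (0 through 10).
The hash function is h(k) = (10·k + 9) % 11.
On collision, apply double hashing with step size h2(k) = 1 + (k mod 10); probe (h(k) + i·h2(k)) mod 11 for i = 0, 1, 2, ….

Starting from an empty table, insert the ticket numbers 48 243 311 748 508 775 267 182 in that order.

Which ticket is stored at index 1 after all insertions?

182

Insert 48: h=5, slot 5 empty -> index 5.
Insert 243: h=8, slot 8 empty -> index 8.
Insert 311: h=6, slot 6 empty -> index 6.
Insert 748: h=9, slot 9 empty -> index 9.
Insert 508: h=7, slot 7 empty -> index 7.
Insert 775: h=4, slot 4 empty -> index 4.
Insert 267: h=6, h2=8, slot 6 occupied -> index 3.
Insert 182: h=3, h2=3, slots 3,6,9 occupied -> index 1.
Table: [—, 182, —, 267, 775, 48, 311, 508, 243, 748, —]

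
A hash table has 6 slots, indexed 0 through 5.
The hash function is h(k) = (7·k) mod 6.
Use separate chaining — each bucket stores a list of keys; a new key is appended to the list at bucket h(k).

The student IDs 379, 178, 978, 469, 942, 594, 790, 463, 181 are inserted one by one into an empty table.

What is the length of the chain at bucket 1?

4

Insert 379: h=1, bucket 1 empty -> new chain.
Insert 178: h=4, bucket 4 empty -> new chain.
Insert 978: h=0, bucket 0 empty -> new chain.
Insert 469: h=1, bucket 1 nonempty -> append to chain.
Insert 942: h=0, bucket 0 nonempty -> append to chain.
Insert 594: h=0, bucket 0 nonempty -> append to chain.
Insert 790: h=4, bucket 4 nonempty -> append to chain.
Insert 463: h=1, bucket 1 nonempty -> append to chain.
Insert 181: h=1, bucket 1 nonempty -> append to chain.
Final buckets:
0: 978 -> 942 -> 594
1: 379 -> 469 -> 463 -> 181
2: ∅
3: ∅
4: 178 -> 790
5: ∅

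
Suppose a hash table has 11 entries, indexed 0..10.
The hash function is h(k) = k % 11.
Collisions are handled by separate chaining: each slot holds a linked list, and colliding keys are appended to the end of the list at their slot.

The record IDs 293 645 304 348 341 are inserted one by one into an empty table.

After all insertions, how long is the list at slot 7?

4

293 -> bucket 7
645 -> bucket 7 (collision)
304 -> bucket 7 (collision)
348 -> bucket 7 (collision)
341 -> bucket 0
Final buckets:
0: 341
1: —
2: —
3: —
4: —
5: —
6: —
7: 293 -> 645 -> 304 -> 348
8: —
9: —
10: —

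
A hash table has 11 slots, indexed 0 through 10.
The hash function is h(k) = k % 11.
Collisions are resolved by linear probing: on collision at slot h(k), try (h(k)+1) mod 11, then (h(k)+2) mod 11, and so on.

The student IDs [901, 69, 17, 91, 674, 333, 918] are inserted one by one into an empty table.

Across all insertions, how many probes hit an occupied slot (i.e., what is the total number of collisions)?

901: h=10 → slot 10
69: h=3 → slot 3
17: h=6 → slot 6
91: h=3, probe 3,4 → slot 4
674: h=3, probe 3,4,5 → slot 5
333: h=3, probe 3,4,5,6,7 → slot 7
918: h=5, probe 5,6,7,8 → slot 8
Table: [∅, ∅, ∅, 69, 91, 674, 17, 333, 918, ∅, 901]

10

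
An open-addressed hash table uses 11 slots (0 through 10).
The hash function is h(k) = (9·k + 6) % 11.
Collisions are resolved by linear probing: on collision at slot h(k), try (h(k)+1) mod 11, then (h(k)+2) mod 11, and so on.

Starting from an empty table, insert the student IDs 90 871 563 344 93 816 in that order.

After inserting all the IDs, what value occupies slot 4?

Insert 90: h=2, slot 2 empty => index 2.
Insert 871: h=2, slot 2 occupied => index 3.
Insert 563: h=2, slots 2,3 occupied => index 4.
Insert 344: h=0, slot 0 empty => index 0.
Insert 93: h=7, slot 7 empty => index 7.
Insert 816: h=2, slots 2,3,4 occupied => index 5.
Table: [344, ∅, 90, 871, 563, 816, ∅, 93, ∅, ∅, ∅]

563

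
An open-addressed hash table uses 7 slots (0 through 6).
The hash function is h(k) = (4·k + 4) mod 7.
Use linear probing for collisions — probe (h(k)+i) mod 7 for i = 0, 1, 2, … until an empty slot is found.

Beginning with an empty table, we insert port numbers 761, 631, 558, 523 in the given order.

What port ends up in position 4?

761: h=3 => slot 3
631: h=1 => slot 1
558: h=3, probe 3,4 => slot 4
523: h=3, probe 3,4,5 => slot 5
Table: [_, 631, _, 761, 558, 523, _]

558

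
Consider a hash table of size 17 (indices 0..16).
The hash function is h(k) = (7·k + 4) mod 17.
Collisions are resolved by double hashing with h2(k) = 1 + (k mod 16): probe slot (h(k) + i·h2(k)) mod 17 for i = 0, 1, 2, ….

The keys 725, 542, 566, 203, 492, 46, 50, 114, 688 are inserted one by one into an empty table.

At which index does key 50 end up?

725 hashes to 13; slot 13 is free -> place at 13.
542 hashes to 7; slot 7 is free -> place at 7.
566 hashes to 5; slot 5 is free -> place at 5.
203 hashes to 14; slot 14 is free -> place at 14.
492 hashes to 14, h2=13; 14 taken -> place at 10.
46 hashes to 3; slot 3 is free -> place at 3.
50 hashes to 14, h2=3; 14 taken -> place at 0.
114 hashes to 3, h2=3; 3 taken -> place at 6.
688 hashes to 9; slot 9 is free -> place at 9.
Table: [50, _, _, 46, _, 566, 114, 542, _, 688, 492, _, _, 725, 203, _, _]

0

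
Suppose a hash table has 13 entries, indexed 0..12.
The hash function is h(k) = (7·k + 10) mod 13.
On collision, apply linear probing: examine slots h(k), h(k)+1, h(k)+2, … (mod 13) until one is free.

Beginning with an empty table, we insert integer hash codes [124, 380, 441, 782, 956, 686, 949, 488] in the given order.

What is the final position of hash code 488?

9

124: h=7 → slot 7
380: h=5 → slot 5
441: h=3 → slot 3
782: h=11 → slot 11
956: h=7, probe 7,8 → slot 8
686: h=2 → slot 2
949: h=10 → slot 10
488: h=7, probe 7,8,9 → slot 9
Table: [_, _, 686, 441, _, 380, _, 124, 956, 488, 949, 782, _]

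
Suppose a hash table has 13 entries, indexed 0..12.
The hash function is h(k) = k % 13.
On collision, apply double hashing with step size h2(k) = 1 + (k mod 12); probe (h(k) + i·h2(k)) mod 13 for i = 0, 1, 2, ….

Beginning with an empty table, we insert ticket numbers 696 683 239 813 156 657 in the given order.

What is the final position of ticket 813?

4

696 hashes to 7; slot 7 is free -> place at 7.
683 hashes to 7, h2=12; 7 taken -> place at 6.
239 hashes to 5; slot 5 is free -> place at 5.
813 hashes to 7, h2=10; 7 taken -> place at 4.
156 hashes to 0; slot 0 is free -> place at 0.
657 hashes to 7, h2=10; 7,4 taken -> place at 1.
Table: [156, 657, ., ., 813, 239, 683, 696, ., ., ., ., .]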